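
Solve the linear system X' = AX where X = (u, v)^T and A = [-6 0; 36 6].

u(t) = -C_1e^(-6t), v(t) = 3C_1e^(-6t) + C_2e^(6t)

Coefficient matrix A = [[-6, 0], [36, 6]].
Characteristic polynomial det(A - λI) = λ^2 - 36 = 0.
Eigenvalues λ = -6, 6.
For λ=-6: (A-λI) row 2 is [36, 12], so an eigenvector is (-1, 3).
For λ=6: (A-λI) row 1 is [-12, 0], so an eigenvector is (0, 1).
General solution: C_1e^(-6t)(-1,3) + C_2e^(6t)(0,1).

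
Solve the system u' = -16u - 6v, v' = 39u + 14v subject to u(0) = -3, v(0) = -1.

Coefficient matrix A = [[-16, -6], [39, 14]].
Characteristic polynomial det(A - λI) = λ^2 + 2λ + 10 = 0.
Eigenvalues λ = -1 ± 3i (complex conjugate pair).
For λ=-1+3i: an eigenvector is (1,-2) - i(-1,3) = (1 + i, -2 - 3i).
A real fundamental pair from Re and Im of e^((-1+3i)t)v: X_1 = e^(-t)(cos(3t)·(1,-2) + sin(3t)·(-1,3)), X_2 = e^(-t)(sin(3t)·(1,-2) - cos(3t)·(-1,3)).
General solution: c_1X_1 + c_2X_2.
Applying u(0)=-3, v(0)=-1 gives c_1=-10, c_2=7.

u(t) = 17e^(-t)sin(3t) - 3e^(-t)cos(3t), v(t) = -44e^(-t)sin(3t) - e^(-t)cos(3t)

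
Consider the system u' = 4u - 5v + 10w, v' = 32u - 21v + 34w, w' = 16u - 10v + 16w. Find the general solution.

u(t) = c_1e^(4t) + c_2e^(-t), v(t) = 4c_1e^(4t) + 5c_2e^(-t) + 2c_3e^(-4t), w(t) = 2c_1e^(4t) + 2c_2e^(-t) + c_3e^(-4t)

Coefficient matrix A = [[4, -5, 10], [32, -21, 34], [16, -10, 16]].
det(A - λI) = 0 gives eigenvalues λ = 4, -1, -4.
For λ=4: eigenvector (1,4,2).
For λ=-1: eigenvector (1,5,2).
For λ=-4: eigenvector (0,2,1).
General solution: c_1e^(4t)(1,4,2) + c_2e^(-t)(1,5,2) + c_3e^(-4t)(0,2,1).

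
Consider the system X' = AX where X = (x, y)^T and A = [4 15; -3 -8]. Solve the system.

Coefficient matrix A = [[4, 15], [-3, -8]].
Characteristic polynomial det(A - λI) = λ^2 + 4λ + 13 = 0.
Eigenvalues λ = -2 ± 3i (complex conjugate pair).
For λ=-2+3i: an eigenvector is (2,-1) - i(-1,0) = (2 + i, -1).
A real fundamental pair from Re and Im of e^((-2+3i)t)v: X_1 = e^(-2t)(cos(3t)·(2,-1) + sin(3t)·(-1,0)), X_2 = e^(-2t)(sin(3t)·(2,-1) - cos(3t)·(-1,0)).
General solution: K_1X_1 + K_2X_2.

x(t) = -K_1e^(-2t)sin(3t) + 2K_1e^(-2t)cos(3t) + 2K_2e^(-2t)sin(3t) + K_2e^(-2t)cos(3t), y(t) = -K_1e^(-2t)cos(3t) - K_2e^(-2t)sin(3t)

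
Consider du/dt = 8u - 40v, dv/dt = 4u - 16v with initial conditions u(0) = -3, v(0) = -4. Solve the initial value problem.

u(t) = 31e^(-4t)sin(4t) - 3e^(-4t)cos(4t), v(t) = 9e^(-4t)sin(4t) - 4e^(-4t)cos(4t)

Coefficient matrix A = [[8, -40], [4, -16]].
Characteristic polynomial det(A - λI) = λ^2 + 8λ + 32 = 0.
Eigenvalues λ = -4 ± 4i (complex conjugate pair).
For λ=-4+4i: an eigenvector is (-1,0) - i(-3,-1) = (-1 + 3i, 0 + i).
A real fundamental pair from Re and Im of e^((-4+4i)t)v: X_1 = e^(-4t)(cos(4t)·(-1,0) + sin(4t)·(-3,-1)), X_2 = e^(-4t)(sin(4t)·(-1,0) - cos(4t)·(-3,-1)).
General solution: c_1X_1 + c_2X_2.
Applying u(0)=-3, v(0)=-4 gives c_1=-9, c_2=-4.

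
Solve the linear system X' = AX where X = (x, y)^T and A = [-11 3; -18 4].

x(t) = c_1e^(-5t) - c_2e^(-2t), y(t) = 2c_1e^(-5t) - 3c_2e^(-2t)

Coefficient matrix A = [[-11, 3], [-18, 4]].
Characteristic polynomial det(A - λI) = λ^2 + 7λ + 10 = 0.
Eigenvalues λ = -5, -2.
For λ=-5: (A-λI) row 1 is [-6, 3], so an eigenvector is (1, 2).
For λ=-2: (A-λI) row 1 is [-9, 3], so an eigenvector is (-1, -3).
General solution: c_1e^(-5t)(1,2) + c_2e^(-2t)(-1,-3).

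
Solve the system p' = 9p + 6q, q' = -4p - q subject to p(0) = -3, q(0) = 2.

Coefficient matrix A = [[9, 6], [-4, -1]].
Characteristic polynomial det(A - λI) = λ^2 - 8λ + 15 = 0.
Eigenvalues λ = 5, 3.
For λ=5: (A-λI) row 1 is [4, 6], so an eigenvector is (-3, 2).
For λ=3: (A-λI) row 1 is [6, 6], so an eigenvector is (1, -1).
General solution: K_1e^(5t)(-3,2) + K_2e^(3t)(1,-1).
Applying p(0)=-3, q(0)=2 gives K_1=1, K_2=0.

p(t) = -3e^(5t), q(t) = 2e^(5t)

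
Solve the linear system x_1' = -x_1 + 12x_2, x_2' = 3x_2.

x_1(t) = -3c_1e^(3t) - c_2e^(-t), x_2(t) = -c_1e^(3t)

Coefficient matrix A = [[-1, 12], [0, 3]].
Characteristic polynomial det(A - λI) = λ^2 - 2λ - 3 = 0.
Eigenvalues λ = 3, -1.
For λ=3: (A-λI) row 1 is [-4, 12], so an eigenvector is (-3, -1).
For λ=-1: (A-λI) row 1 is [0, 12], so an eigenvector is (-1, 0).
General solution: c_1e^(3t)(-3,-1) + c_2e^(-t)(-1,0).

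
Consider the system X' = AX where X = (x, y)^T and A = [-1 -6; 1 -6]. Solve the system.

x(t) = 3c_1e^(-3t) - 2c_2e^(-4t), y(t) = c_1e^(-3t) - c_2e^(-4t)

Coefficient matrix A = [[-1, -6], [1, -6]].
Characteristic polynomial det(A - λI) = λ^2 + 7λ + 12 = 0.
Eigenvalues λ = -3, -4.
For λ=-3: (A-λI) row 1 is [2, -6], so an eigenvector is (3, 1).
For λ=-4: (A-λI) row 1 is [3, -6], so an eigenvector is (-2, -1).
General solution: c_1e^(-3t)(3,1) + c_2e^(-4t)(-2,-1).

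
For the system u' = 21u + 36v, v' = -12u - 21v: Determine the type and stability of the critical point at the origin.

A = [[21,36],[-12,-21]]; det(A-λI) = λ^2 - 9.
λ = -3, 3: opposite signs.

saddle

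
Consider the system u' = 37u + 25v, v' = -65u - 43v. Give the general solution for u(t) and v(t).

u(t) = 2c_1e^(-3t)sin(5t) - c_1e^(-3t)cos(5t) - c_2e^(-3t)sin(5t) - 2c_2e^(-3t)cos(5t), v(t) = -3c_1e^(-3t)sin(5t) + 2c_1e^(-3t)cos(5t) + 2c_2e^(-3t)sin(5t) + 3c_2e^(-3t)cos(5t)

Coefficient matrix A = [[37, 25], [-65, -43]].
Characteristic polynomial det(A - λI) = λ^2 + 6λ + 34 = 0.
Eigenvalues λ = -3 ± 5i (complex conjugate pair).
For λ=-3+5i: an eigenvector is (-1,2) - i(2,-3) = (-1 - 2i, 2 + 3i).
A real fundamental pair from Re and Im of e^((-3+5i)t)v: X_1 = e^(-3t)(cos(5t)·(-1,2) + sin(5t)·(2,-3)), X_2 = e^(-3t)(sin(5t)·(-1,2) - cos(5t)·(2,-3)).
General solution: c_1X_1 + c_2X_2.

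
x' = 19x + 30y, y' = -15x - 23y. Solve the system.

x(t) = -3K_1e^(-2t)sin(3t) + K_1e^(-2t)cos(3t) + K_2e^(-2t)sin(3t) + 3K_2e^(-2t)cos(3t), y(t) = 2K_1e^(-2t)sin(3t) - K_1e^(-2t)cos(3t) - K_2e^(-2t)sin(3t) - 2K_2e^(-2t)cos(3t)

Coefficient matrix A = [[19, 30], [-15, -23]].
Characteristic polynomial det(A - λI) = λ^2 + 4λ + 13 = 0.
Eigenvalues λ = -2 ± 3i (complex conjugate pair).
For λ=-2+3i: an eigenvector is (1,-1) - i(-3,2) = (1 + 3i, -1 - 2i).
A real fundamental pair from Re and Im of e^((-2+3i)t)v: X_1 = e^(-2t)(cos(3t)·(1,-1) + sin(3t)·(-3,2)), X_2 = e^(-2t)(sin(3t)·(1,-1) - cos(3t)·(-3,2)).
General solution: K_1X_1 + K_2X_2.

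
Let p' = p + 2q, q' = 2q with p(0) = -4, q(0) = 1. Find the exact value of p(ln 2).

-4

A = [[1,2],[0,2]]; eigenvalues λ = 1, 2.
Eigenvectors: (-1,0) for λ=1, (-2,-1) for λ=2.
From the initial condition, c_1 = 6, c_2 = -1.
p(ln 2) = (6)(2^1)(-1) + (-1)(2^2)(-2) = -4.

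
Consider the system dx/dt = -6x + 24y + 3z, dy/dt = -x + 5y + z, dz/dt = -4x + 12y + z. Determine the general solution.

Coefficient matrix A = [[-6, 24, 3], [-1, 5, 1], [-4, 12, 1]].
det(A - λI) = 0 gives eigenvalues λ = 1, -3, 2.
For λ=1: eigenvector (3,1,-1).
For λ=-3: eigenvector (-1,0,-1).
For λ=2: eigenvector (3,1,0).
General solution: c_1e^(t)(3,1,-1) + c_2e^(-3t)(-1,0,-1) + c_3e^(2t)(3,1,0).

x(t) = 3c_1e^(t) - c_2e^(-3t) + 3c_3e^(2t), y(t) = c_1e^(t) + c_3e^(2t), z(t) = -c_1e^(t) - c_2e^(-3t)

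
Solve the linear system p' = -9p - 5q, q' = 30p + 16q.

Coefficient matrix A = [[-9, -5], [30, 16]].
Characteristic polynomial det(A - λI) = λ^2 - 7λ + 6 = 0.
Eigenvalues λ = 1, 6.
For λ=1: (A-λI) row 1 is [-10, -5], so an eigenvector is (1, -2).
For λ=6: (A-λI) row 1 is [-15, -5], so an eigenvector is (-1, 3).
General solution: c_1e^(t)(1,-2) + c_2e^(6t)(-1,3).

p(t) = c_1e^(t) - c_2e^(6t), q(t) = -2c_1e^(t) + 3c_2e^(6t)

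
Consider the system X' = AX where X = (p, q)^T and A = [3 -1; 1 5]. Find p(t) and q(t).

p(t) = C_1e^(4t) + C_2te^(4t) + 2C_2e^(4t), q(t) = -C_1e^(4t) - C_2te^(4t) - 3C_2e^(4t)

Coefficient matrix A = [[3, -1], [1, 5]].
Characteristic polynomial det(A - λI) = λ^2 - 8λ + 16 = 0.
Single eigenvalue λ = 4 with algebraic multiplicity 2.
Eigenvector v = (1,-1); generalized eigenvector w with (A-λI)w=v is (2,-3).
General solution: e^(4t)[C_1·v + C_2·(t·v + w)].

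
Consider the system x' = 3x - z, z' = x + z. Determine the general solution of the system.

Coefficient matrix A = [[3, -1], [1, 1]].
Characteristic polynomial det(A - λI) = λ^2 - 4λ + 4 = 0.
Single eigenvalue λ = 2 with algebraic multiplicity 2.
Eigenvector v = (-1,-1); generalized eigenvector w with (A-λI)w=v is (-2,-1).
General solution: e^(2t)[c_1·v + c_2·(t·v + w)].

x(t) = -c_1e^(2t) - c_2te^(2t) - 2c_2e^(2t), z(t) = -c_1e^(2t) - c_2te^(2t) - c_2e^(2t)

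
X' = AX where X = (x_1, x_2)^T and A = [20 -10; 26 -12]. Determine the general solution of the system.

x_1(t) = -2K_1e^(4t)sin(2t) + K_1e^(4t)cos(2t) + K_2e^(4t)sin(2t) + 2K_2e^(4t)cos(2t), x_2(t) = -3K_1e^(4t)sin(2t) + 2K_1e^(4t)cos(2t) + 2K_2e^(4t)sin(2t) + 3K_2e^(4t)cos(2t)

Coefficient matrix A = [[20, -10], [26, -12]].
Characteristic polynomial det(A - λI) = λ^2 - 8λ + 20 = 0.
Eigenvalues λ = 4 ± 2i (complex conjugate pair).
For λ=4+2i: an eigenvector is (1,2) - i(-2,-3) = (1 + 2i, 2 + 3i).
A real fundamental pair from Re and Im of e^((4+2i)t)v: X_1 = e^(4t)(cos(2t)·(1,2) + sin(2t)·(-2,-3)), X_2 = e^(4t)(sin(2t)·(1,2) - cos(2t)·(-2,-3)).
General solution: K_1X_1 + K_2X_2.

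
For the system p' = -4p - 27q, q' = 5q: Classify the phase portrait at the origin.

A = [[-4,-27],[0,5]]; det(A-λI) = λ^2 - λ - 20.
λ = 5, -4: opposite signs.

saddle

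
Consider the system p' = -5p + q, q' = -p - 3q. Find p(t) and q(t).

p(t) = C_1e^(-4t) + C_2te^(-4t) + C_2e^(-4t), q(t) = C_1e^(-4t) + C_2te^(-4t) + 2C_2e^(-4t)

Coefficient matrix A = [[-5, 1], [-1, -3]].
Characteristic polynomial det(A - λI) = λ^2 + 8λ + 16 = 0.
Single eigenvalue λ = -4 with algebraic multiplicity 2.
Eigenvector v = (1,1); generalized eigenvector w with (A-λI)w=v is (1,2).
General solution: e^(-4t)[C_1·v + C_2·(t·v + w)].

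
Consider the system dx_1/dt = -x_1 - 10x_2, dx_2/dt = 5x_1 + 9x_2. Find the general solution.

x_1(t) = -K_1e^(4t)sin(5t) + K_1e^(4t)cos(5t) + K_2e^(4t)sin(5t) + K_2e^(4t)cos(5t), x_2(t) = K_1e^(4t)sin(5t) - K_2e^(4t)cos(5t)

Coefficient matrix A = [[-1, -10], [5, 9]].
Characteristic polynomial det(A - λI) = λ^2 - 8λ + 41 = 0.
Eigenvalues λ = 4 ± 5i (complex conjugate pair).
For λ=4+5i: an eigenvector is (1,0) - i(-1,1) = (1 + i, 0 - i).
A real fundamental pair from Re and Im of e^((4+5i)t)v: X_1 = e^(4t)(cos(5t)·(1,0) + sin(5t)·(-1,1)), X_2 = e^(4t)(sin(5t)·(1,0) - cos(5t)·(-1,1)).
General solution: K_1X_1 + K_2X_2.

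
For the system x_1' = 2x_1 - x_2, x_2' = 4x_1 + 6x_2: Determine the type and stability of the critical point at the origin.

A = [[2,-1],[4,6]]; det(A-λI) = λ^2 - 8λ + 16.
repeated λ = 4 with a single eigenvector.

unstable improper node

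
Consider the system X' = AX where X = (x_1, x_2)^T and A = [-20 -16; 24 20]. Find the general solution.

Coefficient matrix A = [[-20, -16], [24, 20]].
Characteristic polynomial det(A - λI) = λ^2 - 16 = 0.
Eigenvalues λ = -4, 4.
For λ=-4: (A-λI) row 1 is [-16, -16], so an eigenvector is (-1, 1).
For λ=4: (A-λI) row 1 is [-24, -16], so an eigenvector is (2, -3).
General solution: c_1e^(-4t)(-1,1) + c_2e^(4t)(2,-3).

x_1(t) = -c_1e^(-4t) + 2c_2e^(4t), x_2(t) = c_1e^(-4t) - 3c_2e^(4t)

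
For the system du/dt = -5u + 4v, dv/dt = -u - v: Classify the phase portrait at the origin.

A = [[-5,4],[-1,-1]]; det(A-λI) = λ^2 + 6λ + 9.
repeated λ = -3 with a single eigenvector.

stable improper node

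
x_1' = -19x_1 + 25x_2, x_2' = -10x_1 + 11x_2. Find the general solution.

Coefficient matrix A = [[-19, 25], [-10, 11]].
Characteristic polynomial det(A - λI) = λ^2 + 8λ + 41 = 0.
Eigenvalues λ = -4 ± 5i (complex conjugate pair).
For λ=-4+5i: an eigenvector is (2,1) - i(-1,-1) = (2 + i, 1 + i).
A real fundamental pair from Re and Im of e^((-4+5i)t)v: X_1 = e^(-4t)(cos(5t)·(2,1) + sin(5t)·(-1,-1)), X_2 = e^(-4t)(sin(5t)·(2,1) - cos(5t)·(-1,-1)).
General solution: C_1X_1 + C_2X_2.

x_1(t) = -C_1e^(-4t)sin(5t) + 2C_1e^(-4t)cos(5t) + 2C_2e^(-4t)sin(5t) + C_2e^(-4t)cos(5t), x_2(t) = -C_1e^(-4t)sin(5t) + C_1e^(-4t)cos(5t) + C_2e^(-4t)sin(5t) + C_2e^(-4t)cos(5t)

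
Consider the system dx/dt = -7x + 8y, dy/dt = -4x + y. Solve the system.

x(t) = -K_1e^(-3t)sin(4t) + K_1e^(-3t)cos(4t) + K_2e^(-3t)sin(4t) + K_2e^(-3t)cos(4t), y(t) = -K_1e^(-3t)sin(4t) + K_2e^(-3t)cos(4t)

Coefficient matrix A = [[-7, 8], [-4, 1]].
Characteristic polynomial det(A - λI) = λ^2 + 6λ + 25 = 0.
Eigenvalues λ = -3 ± 4i (complex conjugate pair).
For λ=-3+4i: an eigenvector is (1,0) - i(-1,-1) = (1 + i, 0 + i).
A real fundamental pair from Re and Im of e^((-3+4i)t)v: X_1 = e^(-3t)(cos(4t)·(1,0) + sin(4t)·(-1,-1)), X_2 = e^(-3t)(sin(4t)·(1,0) - cos(4t)·(-1,-1)).
General solution: K_1X_1 + K_2X_2.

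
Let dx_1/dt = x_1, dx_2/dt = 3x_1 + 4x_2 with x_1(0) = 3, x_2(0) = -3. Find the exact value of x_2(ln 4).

-12

A = [[1,0],[3,4]]; eigenvalues λ = 4, 1.
Eigenvectors: (0,1) for λ=4, (-1,1) for λ=1.
From the initial condition, c_1 = 0, c_2 = -3.
x_2(ln 4) = (0)(4^4)(1) + (-3)(4^1)(1) = -12.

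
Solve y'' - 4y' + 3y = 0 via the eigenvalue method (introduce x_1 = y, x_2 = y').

y(t) = C_1e^(t) + C_2e^(3t)

Let x_1 = y, x_2 = y'. Then x_1' = x_2 and x_2' = -3x_1 + 4x_2.
A = [[0,1],[-3,4]]; det(A-λI) = λ^2 - 4λ + 3.
Eigenvalues λ = 1, 3 with eigenvectors (1,1), (1,3).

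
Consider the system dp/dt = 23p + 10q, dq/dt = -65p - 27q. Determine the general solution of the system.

Coefficient matrix A = [[23, 10], [-65, -27]].
Characteristic polynomial det(A - λI) = λ^2 + 4λ + 29 = 0.
Eigenvalues λ = -2 ± 5i (complex conjugate pair).
For λ=-2+5i: an eigenvector is (1,-2) - i(1,-3) = (1 - i, -2 + 3i).
A real fundamental pair from Re and Im of e^((-2+5i)t)v: X_1 = e^(-2t)(cos(5t)·(1,-2) + sin(5t)·(1,-3)), X_2 = e^(-2t)(sin(5t)·(1,-2) - cos(5t)·(1,-3)).
General solution: c_1X_1 + c_2X_2.

p(t) = c_1e^(-2t)sin(5t) + c_1e^(-2t)cos(5t) + c_2e^(-2t)sin(5t) - c_2e^(-2t)cos(5t), q(t) = -3c_1e^(-2t)sin(5t) - 2c_1e^(-2t)cos(5t) - 2c_2e^(-2t)sin(5t) + 3c_2e^(-2t)cos(5t)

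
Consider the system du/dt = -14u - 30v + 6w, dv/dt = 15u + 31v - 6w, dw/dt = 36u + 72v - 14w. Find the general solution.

u(t) = -K_1e^(4t) - 2K_2e^(t) - K_3e^(-2t), v(t) = K_1e^(4t) + K_2e^(t) + K_3e^(-2t), w(t) = 2K_1e^(4t) + 3K_3e^(-2t)

Coefficient matrix A = [[-14, -30, 6], [15, 31, -6], [36, 72, -14]].
det(A - λI) = 0 gives eigenvalues λ = 4, 1, -2.
For λ=4: eigenvector (-1,1,2).
For λ=1: eigenvector (-2,1,0).
For λ=-2: eigenvector (-1,1,3).
General solution: K_1e^(4t)(-1,1,2) + K_2e^(t)(-2,1,0) + K_3e^(-2t)(-1,1,3).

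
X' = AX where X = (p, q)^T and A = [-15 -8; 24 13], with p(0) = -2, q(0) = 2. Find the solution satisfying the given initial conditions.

Coefficient matrix A = [[-15, -8], [24, 13]].
Characteristic polynomial det(A - λI) = λ^2 + 2λ - 3 = 0.
Eigenvalues λ = 1, -3.
For λ=1: (A-λI) row 1 is [-16, -8], so an eigenvector is (-1, 2).
For λ=-3: (A-λI) row 1 is [-12, -8], so an eigenvector is (-2, 3).
General solution: c_1e^(t)(-1,2) + c_2e^(-3t)(-2,3).
Applying p(0)=-2, q(0)=2 gives c_1=-2, c_2=2.

p(t) = 2e^(t) - 4e^(-3t), q(t) = -4e^(t) + 6e^(-3t)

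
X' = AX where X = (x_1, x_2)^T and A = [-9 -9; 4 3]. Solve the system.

x_1(t) = 3K_1e^(-3t) + 3K_2te^(-3t) + K_2e^(-3t), x_2(t) = -2K_1e^(-3t) - 2K_2te^(-3t) - K_2e^(-3t)

Coefficient matrix A = [[-9, -9], [4, 3]].
Characteristic polynomial det(A - λI) = λ^2 + 6λ + 9 = 0.
Single eigenvalue λ = -3 with algebraic multiplicity 2.
Eigenvector v = (3,-2); generalized eigenvector w with (A-λI)w=v is (1,-1).
General solution: e^(-3t)[K_1·v + K_2·(t·v + w)].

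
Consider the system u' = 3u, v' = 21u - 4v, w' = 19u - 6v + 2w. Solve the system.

u(t) = K_1e^(3t), v(t) = 3K_1e^(3t) + K_2e^(-4t), w(t) = K_1e^(3t) + K_2e^(-4t) + K_3e^(2t)

Coefficient matrix A = [[3, 0, 0], [21, -4, 0], [19, -6, 2]].
det(A - λI) = 0 gives eigenvalues λ = 3, -4, 2.
For λ=3: eigenvector (1,3,1).
For λ=-4: eigenvector (0,1,1).
For λ=2: eigenvector (0,0,1).
General solution: K_1e^(3t)(1,3,1) + K_2e^(-4t)(0,1,1) + K_3e^(2t)(0,0,1).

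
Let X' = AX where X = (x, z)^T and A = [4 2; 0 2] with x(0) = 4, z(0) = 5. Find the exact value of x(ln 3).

684

A = [[4,2],[0,2]]; eigenvalues λ = 2, 4.
Eigenvectors: (1,-1) for λ=2, (1,0) for λ=4.
From the initial condition, c_1 = -5, c_2 = 9.
x(ln 3) = (-5)(3^2)(1) + (9)(3^4)(1) = 684.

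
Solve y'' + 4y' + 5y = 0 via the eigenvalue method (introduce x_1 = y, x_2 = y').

Let x_1 = y, x_2 = y'. Then x_1' = x_2 and x_2' = -5x_1 - 4x_2.
A = [[0,1],[-5,-4]]; det(A-λI) = λ^2 + 4λ + 5.
Eigenvalues λ = -2 ± i.

y(t) = K_1e^(-2t)cos(t) + K_2e^(-2t)sin(t)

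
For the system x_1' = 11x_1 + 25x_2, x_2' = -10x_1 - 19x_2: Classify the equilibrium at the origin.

A = [[11,25],[-10,-19]]; det(A-λI) = λ^2 + 8λ + 41.
λ = -4 ± 5i: negative real part.

stable spiral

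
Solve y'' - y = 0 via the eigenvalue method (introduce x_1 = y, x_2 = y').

y(t) = C_1e^(-t) + C_2e^(t)

Let x_1 = y, x_2 = y'. Then x_1' = x_2 and x_2' = x_1.
A = [[0,1],[1,0]]; det(A-λI) = λ^2 - 1.
Eigenvalues λ = -1, 1 with eigenvectors (1,-1), (1,1).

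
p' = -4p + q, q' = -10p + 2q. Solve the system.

p(t) = C_1e^(-t)cos(t) + C_2e^(-t)sin(t), q(t) = -C_1e^(-t)sin(t) + 3C_1e^(-t)cos(t) + 3C_2e^(-t)sin(t) + C_2e^(-t)cos(t)

Coefficient matrix A = [[-4, 1], [-10, 2]].
Characteristic polynomial det(A - λI) = λ^2 + 2λ + 2 = 0.
Eigenvalues λ = -1 ± i (complex conjugate pair).
For λ=-1+i: an eigenvector is (1,3) - i(0,-1) = (1, 3 + i).
A real fundamental pair from Re and Im of e^((-1+i)t)v: X_1 = e^(-t)(cos(t)·(1,3) + sin(t)·(0,-1)), X_2 = e^(-t)(sin(t)·(1,3) - cos(t)·(0,-1)).
General solution: C_1X_1 + C_2X_2.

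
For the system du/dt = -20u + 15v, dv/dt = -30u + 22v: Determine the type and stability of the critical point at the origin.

A = [[-20,15],[-30,22]]; det(A-λI) = λ^2 - 2λ + 10.
λ = 1 ± 3i: positive real part.

unstable spiral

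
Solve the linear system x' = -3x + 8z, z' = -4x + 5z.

Coefficient matrix A = [[-3, 8], [-4, 5]].
Characteristic polynomial det(A - λI) = λ^2 - 2λ + 17 = 0.
Eigenvalues λ = 1 ± 4i (complex conjugate pair).
For λ=1+4i: an eigenvector is (1,0) - i(-1,-1) = (1 + i, 0 + i).
A real fundamental pair from Re and Im of e^((1+4i)t)v: X_1 = e^(t)(cos(4t)·(1,0) + sin(4t)·(-1,-1)), X_2 = e^(t)(sin(4t)·(1,0) - cos(4t)·(-1,-1)).
General solution: K_1X_1 + K_2X_2.

x(t) = -K_1e^(t)sin(4t) + K_1e^(t)cos(4t) + K_2e^(t)sin(4t) + K_2e^(t)cos(4t), z(t) = -K_1e^(t)sin(4t) + K_2e^(t)cos(4t)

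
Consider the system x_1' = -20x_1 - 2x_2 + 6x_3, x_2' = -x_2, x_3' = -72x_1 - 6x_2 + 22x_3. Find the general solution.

Coefficient matrix A = [[-20, -2, 6], [0, -1, 0], [-72, -6, 22]].
det(A - λI) = 0 gives eigenvalues λ = -2, 4, -1.
For λ=-2: eigenvector (1,0,3).
For λ=4: eigenvector (1,0,4).
For λ=-1: eigenvector (-2,1,-6).
General solution: C_1e^(-2t)(1,0,3) + C_2e^(4t)(1,0,4) + C_3e^(-t)(-2,1,-6).

x_1(t) = C_1e^(-2t) + C_2e^(4t) - 2C_3e^(-t), x_2(t) = C_3e^(-t), x_3(t) = 3C_1e^(-2t) + 4C_2e^(4t) - 6C_3e^(-t)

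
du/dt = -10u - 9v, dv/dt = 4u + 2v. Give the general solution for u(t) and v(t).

u(t) = 3C_1e^(-4t) + 3C_2te^(-4t) + C_2e^(-4t), v(t) = -2C_1e^(-4t) - 2C_2te^(-4t) - C_2e^(-4t)

Coefficient matrix A = [[-10, -9], [4, 2]].
Characteristic polynomial det(A - λI) = λ^2 + 8λ + 16 = 0.
Single eigenvalue λ = -4 with algebraic multiplicity 2.
Eigenvector v = (3,-2); generalized eigenvector w with (A-λI)w=v is (1,-1).
General solution: e^(-4t)[C_1·v + C_2·(t·v + w)].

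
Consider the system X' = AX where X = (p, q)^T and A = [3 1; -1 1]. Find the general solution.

Coefficient matrix A = [[3, 1], [-1, 1]].
Characteristic polynomial det(A - λI) = λ^2 - 4λ + 4 = 0.
Single eigenvalue λ = 2 with algebraic multiplicity 2.
Eigenvector v = (1,-1); generalized eigenvector w with (A-λI)w=v is (1,0).
General solution: e^(2t)[C_1·v + C_2·(t·v + w)].

p(t) = C_1e^(2t) + C_2te^(2t) + C_2e^(2t), q(t) = -C_1e^(2t) - C_2te^(2t)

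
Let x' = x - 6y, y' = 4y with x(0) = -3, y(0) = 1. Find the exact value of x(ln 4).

-516

A = [[1,-6],[0,4]]; eigenvalues λ = 1, 4.
Eigenvectors: (1,0) for λ=1, (-2,1) for λ=4.
From the initial condition, c_1 = -1, c_2 = 1.
x(ln 4) = (-1)(4^1)(1) + (1)(4^4)(-2) = -516.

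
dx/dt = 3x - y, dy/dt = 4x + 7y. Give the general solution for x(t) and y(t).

x(t) = C_1e^(5t) + C_2te^(5t) - C_2e^(5t), y(t) = -2C_1e^(5t) - 2C_2te^(5t) + C_2e^(5t)

Coefficient matrix A = [[3, -1], [4, 7]].
Characteristic polynomial det(A - λI) = λ^2 - 10λ + 25 = 0.
Single eigenvalue λ = 5 with algebraic multiplicity 2.
Eigenvector v = (1,-2); generalized eigenvector w with (A-λI)w=v is (-1,1).
General solution: e^(5t)[C_1·v + C_2·(t·v + w)].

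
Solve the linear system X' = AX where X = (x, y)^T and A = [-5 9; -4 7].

x(t) = -3C_1e^(t) - 3C_2te^(t) + 2C_2e^(t), y(t) = -2C_1e^(t) - 2C_2te^(t) + C_2e^(t)

Coefficient matrix A = [[-5, 9], [-4, 7]].
Characteristic polynomial det(A - λI) = λ^2 - 2λ + 1 = 0.
Single eigenvalue λ = 1 with algebraic multiplicity 2.
Eigenvector v = (-3,-2); generalized eigenvector w with (A-λI)w=v is (2,1).
General solution: e^(t)[C_1·v + C_2·(t·v + w)].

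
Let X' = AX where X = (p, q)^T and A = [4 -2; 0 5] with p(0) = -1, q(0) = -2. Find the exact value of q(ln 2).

A = [[4,-2],[0,5]]; eigenvalues λ = 5, 4.
Eigenvectors: (2,-1) for λ=5, (1,0) for λ=4.
From the initial condition, c_1 = 2, c_2 = -5.
q(ln 2) = (2)(2^5)(-1) + (-5)(2^4)(0) = -64.

-64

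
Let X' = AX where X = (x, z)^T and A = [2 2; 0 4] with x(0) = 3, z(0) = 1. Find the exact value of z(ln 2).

A = [[2,2],[0,4]]; eigenvalues λ = 4, 2.
Eigenvectors: (1,1) for λ=4, (-1,0) for λ=2.
From the initial condition, c_1 = 1, c_2 = -2.
z(ln 2) = (1)(2^4)(1) + (-2)(2^2)(0) = 16.

16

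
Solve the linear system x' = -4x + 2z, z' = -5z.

Coefficient matrix A = [[-4, 2], [0, -5]].
Characteristic polynomial det(A - λI) = λ^2 + 9λ + 20 = 0.
Eigenvalues λ = -5, -4.
For λ=-5: (A-λI) row 1 is [1, 2], so an eigenvector is (2, -1).
For λ=-4: (A-λI) row 1 is [0, 2], so an eigenvector is (-1, 0).
General solution: K_1e^(-5t)(2,-1) + K_2e^(-4t)(-1,0).

x(t) = 2K_1e^(-5t) - K_2e^(-4t), z(t) = -K_1e^(-5t)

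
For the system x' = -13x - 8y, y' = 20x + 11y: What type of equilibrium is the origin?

stable spiral

A = [[-13,-8],[20,11]]; det(A-λI) = λ^2 + 2λ + 17.
λ = -1 ± 4i: negative real part.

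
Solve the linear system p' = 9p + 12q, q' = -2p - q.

Coefficient matrix A = [[9, 12], [-2, -1]].
Characteristic polynomial det(A - λI) = λ^2 - 8λ + 15 = 0.
Eigenvalues λ = 3, 5.
For λ=3: (A-λI) row 1 is [6, 12], so an eigenvector is (-2, 1).
For λ=5: (A-λI) row 1 is [4, 12], so an eigenvector is (-3, 1).
General solution: K_1e^(3t)(-2,1) + K_2e^(5t)(-3,1).

p(t) = -2K_1e^(3t) - 3K_2e^(5t), q(t) = K_1e^(3t) + K_2e^(5t)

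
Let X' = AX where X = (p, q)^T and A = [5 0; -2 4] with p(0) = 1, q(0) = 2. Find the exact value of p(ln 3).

243

A = [[5,0],[-2,4]]; eigenvalues λ = 5, 4.
Eigenvectors: (-1,2) for λ=5, (0,1) for λ=4.
From the initial condition, c_1 = -1, c_2 = 4.
p(ln 3) = (-1)(3^5)(-1) + (4)(3^4)(0) = 243.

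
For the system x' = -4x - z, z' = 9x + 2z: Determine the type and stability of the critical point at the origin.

A = [[-4,-1],[9,2]]; det(A-λI) = λ^2 + 2λ + 1.
repeated λ = -1 with a single eigenvector.

stable improper node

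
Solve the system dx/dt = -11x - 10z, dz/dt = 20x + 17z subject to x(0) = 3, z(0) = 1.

x(t) = -26e^(3t)sin(2t) + 3e^(3t)cos(2t), z(t) = 37e^(3t)sin(2t) + e^(3t)cos(2t)

Coefficient matrix A = [[-11, -10], [20, 17]].
Characteristic polynomial det(A - λI) = λ^2 - 6λ + 13 = 0.
Eigenvalues λ = 3 ± 2i (complex conjugate pair).
For λ=3+2i: an eigenvector is (1,-1) - i(-2,3) = (1 + 2i, -1 - 3i).
A real fundamental pair from Re and Im of e^((3+2i)t)v: X_1 = e^(3t)(cos(2t)·(1,-1) + sin(2t)·(-2,3)), X_2 = e^(3t)(sin(2t)·(1,-1) - cos(2t)·(-2,3)).
General solution: K_1X_1 + K_2X_2.
Applying x(0)=3, z(0)=1 gives K_1=11, K_2=-4.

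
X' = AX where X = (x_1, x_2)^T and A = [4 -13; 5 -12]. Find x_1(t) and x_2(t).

Coefficient matrix A = [[4, -13], [5, -12]].
Characteristic polynomial det(A - λI) = λ^2 + 8λ + 17 = 0.
Eigenvalues λ = -4 ± i (complex conjugate pair).
For λ=-4+i: an eigenvector is (2,1) - i(3,2) = (2 - 3i, 1 - 2i).
A real fundamental pair from Re and Im of e^((-4+i)t)v: X_1 = e^(-4t)(cos(t)·(2,1) + sin(t)·(3,2)), X_2 = e^(-4t)(sin(t)·(2,1) - cos(t)·(3,2)).
General solution: C_1X_1 + C_2X_2.

x_1(t) = 3C_1e^(-4t)sin(t) + 2C_1e^(-4t)cos(t) + 2C_2e^(-4t)sin(t) - 3C_2e^(-4t)cos(t), x_2(t) = 2C_1e^(-4t)sin(t) + C_1e^(-4t)cos(t) + C_2e^(-4t)sin(t) - 2C_2e^(-4t)cos(t)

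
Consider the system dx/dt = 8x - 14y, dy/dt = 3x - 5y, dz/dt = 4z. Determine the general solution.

Coefficient matrix A = [[8, -14, 0], [3, -5, 0], [0, 0, 4]].
det(A - λI) = 0 gives eigenvalues λ = 2, 4, 1.
For λ=2: eigenvector (7,3,0).
For λ=4: eigenvector (0,0,1).
For λ=1: eigenvector (2,1,0).
General solution: C_1e^(2t)(7,3,0) + C_2e^(4t)(0,0,1) + C_3e^(t)(2,1,0).

x(t) = 7C_1e^(2t) + 2C_3e^(t), y(t) = 3C_1e^(2t) + C_3e^(t), z(t) = C_2e^(4t)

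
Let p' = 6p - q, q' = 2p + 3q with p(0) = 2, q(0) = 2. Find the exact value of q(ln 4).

2048

A = [[6,-1],[2,3]]; eigenvalues λ = 5, 4.
Eigenvectors: (-1,-1) for λ=5, (-1,-2) for λ=4.
From the initial condition, c_1 = -2, c_2 = 0.
q(ln 4) = (-2)(4^5)(-1) + (0)(4^4)(-2) = 2048.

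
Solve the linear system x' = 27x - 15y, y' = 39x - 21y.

x(t) = K_1e^(3t)sin(3t) + 2K_1e^(3t)cos(3t) + 2K_2e^(3t)sin(3t) - K_2e^(3t)cos(3t), y(t) = 2K_1e^(3t)sin(3t) + 3K_1e^(3t)cos(3t) + 3K_2e^(3t)sin(3t) - 2K_2e^(3t)cos(3t)

Coefficient matrix A = [[27, -15], [39, -21]].
Characteristic polynomial det(A - λI) = λ^2 - 6λ + 18 = 0.
Eigenvalues λ = 3 ± 3i (complex conjugate pair).
For λ=3+3i: an eigenvector is (2,3) - i(1,2) = (2 - i, 3 - 2i).
A real fundamental pair from Re and Im of e^((3+3i)t)v: X_1 = e^(3t)(cos(3t)·(2,3) + sin(3t)·(1,2)), X_2 = e^(3t)(sin(3t)·(2,3) - cos(3t)·(1,2)).
General solution: K_1X_1 + K_2X_2.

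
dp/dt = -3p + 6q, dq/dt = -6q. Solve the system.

Coefficient matrix A = [[-3, 6], [0, -6]].
Characteristic polynomial det(A - λI) = λ^2 + 9λ + 18 = 0.
Eigenvalues λ = -3, -6.
For λ=-3: (A-λI) row 1 is [0, 6], so an eigenvector is (-1, 0).
For λ=-6: (A-λI) row 1 is [3, 6], so an eigenvector is (-2, 1).
General solution: K_1e^(-3t)(-1,0) + K_2e^(-6t)(-2,1).

p(t) = -K_1e^(-3t) - 2K_2e^(-6t), q(t) = K_2e^(-6t)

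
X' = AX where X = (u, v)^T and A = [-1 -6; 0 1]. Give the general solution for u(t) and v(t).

Coefficient matrix A = [[-1, -6], [0, 1]].
Characteristic polynomial det(A - λI) = λ^2 - 1 = 0.
Eigenvalues λ = -1, 1.
For λ=-1: (A-λI) row 1 is [0, -6], so an eigenvector is (1, 0).
For λ=1: (A-λI) row 1 is [-2, -6], so an eigenvector is (3, -1).
General solution: c_1e^(-t)(1,0) + c_2e^(t)(3,-1).

u(t) = c_1e^(-t) + 3c_2e^(t), v(t) = -c_2e^(t)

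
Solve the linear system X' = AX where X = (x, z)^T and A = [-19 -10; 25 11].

x(t) = -c_1e^(-4t)sin(5t) + c_1e^(-4t)cos(5t) + c_2e^(-4t)sin(5t) + c_2e^(-4t)cos(5t), z(t) = 2c_1e^(-4t)sin(5t) - c_1e^(-4t)cos(5t) - c_2e^(-4t)sin(5t) - 2c_2e^(-4t)cos(5t)

Coefficient matrix A = [[-19, -10], [25, 11]].
Characteristic polynomial det(A - λI) = λ^2 + 8λ + 41 = 0.
Eigenvalues λ = -4 ± 5i (complex conjugate pair).
For λ=-4+5i: an eigenvector is (1,-1) - i(-1,2) = (1 + i, -1 - 2i).
A real fundamental pair from Re and Im of e^((-4+5i)t)v: X_1 = e^(-4t)(cos(5t)·(1,-1) + sin(5t)·(-1,2)), X_2 = e^(-4t)(sin(5t)·(1,-1) - cos(5t)·(-1,2)).
General solution: c_1X_1 + c_2X_2.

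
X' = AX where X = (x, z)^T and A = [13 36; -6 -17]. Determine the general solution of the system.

x(t) = 3c_1e^(t) + 2c_2e^(-5t), z(t) = -c_1e^(t) - c_2e^(-5t)

Coefficient matrix A = [[13, 36], [-6, -17]].
Characteristic polynomial det(A - λI) = λ^2 + 4λ - 5 = 0.
Eigenvalues λ = 1, -5.
For λ=1: (A-λI) row 1 is [12, 36], so an eigenvector is (3, -1).
For λ=-5: (A-λI) row 1 is [18, 36], so an eigenvector is (2, -1).
General solution: c_1e^(t)(3,-1) + c_2e^(-5t)(2,-1).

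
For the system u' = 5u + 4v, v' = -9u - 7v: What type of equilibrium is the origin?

stable improper node

A = [[5,4],[-9,-7]]; det(A-λI) = λ^2 + 2λ + 1.
repeated λ = -1 with a single eigenvector.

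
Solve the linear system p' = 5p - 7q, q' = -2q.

p(t) = -c_1e^(5t) + c_2e^(-2t), q(t) = c_2e^(-2t)

Coefficient matrix A = [[5, -7], [0, -2]].
Characteristic polynomial det(A - λI) = λ^2 - 3λ - 10 = 0.
Eigenvalues λ = 5, -2.
For λ=5: (A-λI) row 1 is [0, -7], so an eigenvector is (-1, 0).
For λ=-2: (A-λI) row 1 is [7, -7], so an eigenvector is (1, 1).
General solution: c_1e^(5t)(-1,0) + c_2e^(-2t)(1,1).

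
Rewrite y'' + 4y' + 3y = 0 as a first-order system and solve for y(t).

Let x_1 = y, x_2 = y'. Then x_1' = x_2 and x_2' = -3x_1 - 4x_2.
A = [[0,1],[-3,-4]]; det(A-λI) = λ^2 + 4λ + 3.
Eigenvalues λ = -1, -3 with eigenvectors (1,-1), (1,-3).

y(t) = c_1e^(-t) + c_2e^(-3t)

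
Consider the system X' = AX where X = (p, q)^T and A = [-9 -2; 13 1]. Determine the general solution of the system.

Coefficient matrix A = [[-9, -2], [13, 1]].
Characteristic polynomial det(A - λI) = λ^2 + 8λ + 17 = 0.
Eigenvalues λ = -4 ± i (complex conjugate pair).
For λ=-4+i: an eigenvector is (1,-3) - i(1,-2) = (1 - i, -3 + 2i).
A real fundamental pair from Re and Im of e^((-4+i)t)v: X_1 = e^(-4t)(cos(t)·(1,-3) + sin(t)·(1,-2)), X_2 = e^(-4t)(sin(t)·(1,-3) - cos(t)·(1,-2)).
General solution: C_1X_1 + C_2X_2.

p(t) = C_1e^(-4t)sin(t) + C_1e^(-4t)cos(t) + C_2e^(-4t)sin(t) - C_2e^(-4t)cos(t), q(t) = -2C_1e^(-4t)sin(t) - 3C_1e^(-4t)cos(t) - 3C_2e^(-4t)sin(t) + 2C_2e^(-4t)cos(t)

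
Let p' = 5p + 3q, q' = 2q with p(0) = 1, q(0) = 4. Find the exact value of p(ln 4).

5056

A = [[5,3],[0,2]]; eigenvalues λ = 2, 5.
Eigenvectors: (-1,1) for λ=2, (-1,0) for λ=5.
From the initial condition, c_1 = 4, c_2 = -5.
p(ln 4) = (4)(4^2)(-1) + (-5)(4^5)(-1) = 5056.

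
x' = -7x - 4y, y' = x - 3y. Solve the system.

Coefficient matrix A = [[-7, -4], [1, -3]].
Characteristic polynomial det(A - λI) = λ^2 + 10λ + 25 = 0.
Single eigenvalue λ = -5 with algebraic multiplicity 2.
Eigenvector v = (2,-1); generalized eigenvector w with (A-λI)w=v is (-1,0).
General solution: e^(-5t)[C_1·v + C_2·(t·v + w)].

x(t) = 2C_1e^(-5t) + 2C_2te^(-5t) - C_2e^(-5t), y(t) = -C_1e^(-5t) - C_2te^(-5t)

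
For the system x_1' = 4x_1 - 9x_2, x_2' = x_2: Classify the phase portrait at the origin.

A = [[4,-9],[0,1]]; det(A-λI) = λ^2 - 5λ + 4.
λ = 1, 4: both positive.

unstable node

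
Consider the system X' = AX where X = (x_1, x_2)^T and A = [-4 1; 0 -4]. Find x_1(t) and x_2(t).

Coefficient matrix A = [[-4, 1], [0, -4]].
Characteristic polynomial det(A - λI) = λ^2 + 8λ + 16 = 0.
Single eigenvalue λ = -4 with algebraic multiplicity 2.
Eigenvector v = (-1,0); generalized eigenvector w with (A-λI)w=v is (3,-1).
General solution: e^(-4t)[c_1·v + c_2·(t·v + w)].

x_1(t) = -c_1e^(-4t) - c_2te^(-4t) + 3c_2e^(-4t), x_2(t) = -c_2e^(-4t)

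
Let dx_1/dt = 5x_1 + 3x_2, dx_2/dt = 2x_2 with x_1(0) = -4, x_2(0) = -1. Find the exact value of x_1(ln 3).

A = [[5,3],[0,2]]; eigenvalues λ = 2, 5.
Eigenvectors: (1,-1) for λ=2, (-1,0) for λ=5.
From the initial condition, c_1 = 1, c_2 = 5.
x_1(ln 3) = (1)(3^2)(1) + (5)(3^5)(-1) = -1206.

-1206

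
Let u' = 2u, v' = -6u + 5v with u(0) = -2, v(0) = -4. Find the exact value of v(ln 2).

A = [[2,0],[-6,5]]; eigenvalues λ = 5, 2.
Eigenvectors: (0,1) for λ=5, (-1,-2) for λ=2.
From the initial condition, c_1 = 0, c_2 = 2.
v(ln 2) = (0)(2^5)(1) + (2)(2^2)(-2) = -16.

-16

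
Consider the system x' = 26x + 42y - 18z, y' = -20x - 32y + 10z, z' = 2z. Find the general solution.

x(t) = -7c_1e^(-4t) + 3c_2e^(-2t) - 8c_3e^(2t), y(t) = 5c_1e^(-4t) - 2c_2e^(-2t) + 5c_3e^(2t), z(t) = c_3e^(2t)

Coefficient matrix A = [[26, 42, -18], [-20, -32, 10], [0, 0, 2]].
det(A - λI) = 0 gives eigenvalues λ = -4, -2, 2.
For λ=-4: eigenvector (-7,5,0).
For λ=-2: eigenvector (3,-2,0).
For λ=2: eigenvector (-8,5,1).
General solution: c_1e^(-4t)(-7,5,0) + c_2e^(-2t)(3,-2,0) + c_3e^(2t)(-8,5,1).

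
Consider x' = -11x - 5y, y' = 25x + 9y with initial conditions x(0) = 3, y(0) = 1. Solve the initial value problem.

x(t) = -7e^(-t)sin(5t) + 3e^(-t)cos(5t), y(t) = 17e^(-t)sin(5t) + e^(-t)cos(5t)

Coefficient matrix A = [[-11, -5], [25, 9]].
Characteristic polynomial det(A - λI) = λ^2 + 2λ + 26 = 0.
Eigenvalues λ = -1 ± 5i (complex conjugate pair).
For λ=-1+5i: an eigenvector is (-1,2) - i(0,-1) = (-1, 2 + i).
A real fundamental pair from Re and Im of e^((-1+5i)t)v: X_1 = e^(-t)(cos(5t)·(-1,2) + sin(5t)·(0,-1)), X_2 = e^(-t)(sin(5t)·(-1,2) - cos(5t)·(0,-1)).
General solution: c_1X_1 + c_2X_2.
Applying x(0)=3, y(0)=1 gives c_1=-3, c_2=7.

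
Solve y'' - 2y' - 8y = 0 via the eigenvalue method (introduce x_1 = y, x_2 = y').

y(t) = C_1e^(-2t) + C_2e^(4t)

Let x_1 = y, x_2 = y'. Then x_1' = x_2 and x_2' = 8x_1 + 2x_2.
A = [[0,1],[8,2]]; det(A-λI) = λ^2 - 2λ - 8.
Eigenvalues λ = -2, 4 with eigenvectors (1,-2), (1,4).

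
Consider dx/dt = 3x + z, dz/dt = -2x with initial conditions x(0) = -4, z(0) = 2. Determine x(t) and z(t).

x(t) = -6e^(2t) + 2e^(t), z(t) = 6e^(2t) - 4e^(t)

Coefficient matrix A = [[3, 1], [-2, 0]].
Characteristic polynomial det(A - λI) = λ^2 - 3λ + 2 = 0.
Eigenvalues λ = 2, 1.
For λ=2: (A-λI) row 1 is [1, 1], so an eigenvector is (-1, 1).
For λ=1: (A-λI) row 1 is [2, 1], so an eigenvector is (1, -2).
General solution: C_1e^(2t)(-1,1) + C_2e^(t)(1,-2).
Applying x(0)=-4, z(0)=2 gives C_1=6, C_2=2.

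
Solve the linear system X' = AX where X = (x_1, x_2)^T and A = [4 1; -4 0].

x_1(t) = -K_1e^(2t) - K_2te^(2t), x_2(t) = 2K_1e^(2t) + 2K_2te^(2t) - K_2e^(2t)

Coefficient matrix A = [[4, 1], [-4, 0]].
Characteristic polynomial det(A - λI) = λ^2 - 4λ + 4 = 0.
Single eigenvalue λ = 2 with algebraic multiplicity 2.
Eigenvector v = (-1,2); generalized eigenvector w with (A-λI)w=v is (0,-1).
General solution: e^(2t)[K_1·v + K_2·(t·v + w)].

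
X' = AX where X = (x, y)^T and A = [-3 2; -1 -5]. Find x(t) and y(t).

x(t) = -C_1e^(-4t)sin(t) + C_1e^(-4t)cos(t) + C_2e^(-4t)sin(t) + C_2e^(-4t)cos(t), y(t) = -C_1e^(-4t)cos(t) - C_2e^(-4t)sin(t)

Coefficient matrix A = [[-3, 2], [-1, -5]].
Characteristic polynomial det(A - λI) = λ^2 + 8λ + 17 = 0.
Eigenvalues λ = -4 ± i (complex conjugate pair).
For λ=-4+i: an eigenvector is (1,-1) - i(-1,0) = (1 + i, -1).
A real fundamental pair from Re and Im of e^((-4+i)t)v: X_1 = e^(-4t)(cos(t)·(1,-1) + sin(t)·(-1,0)), X_2 = e^(-4t)(sin(t)·(1,-1) - cos(t)·(-1,0)).
General solution: C_1X_1 + C_2X_2.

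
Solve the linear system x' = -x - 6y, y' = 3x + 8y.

Coefficient matrix A = [[-1, -6], [3, 8]].
Characteristic polynomial det(A - λI) = λ^2 - 7λ + 10 = 0.
Eigenvalues λ = 5, 2.
For λ=5: (A-λI) row 1 is [-6, -6], so an eigenvector is (1, -1).
For λ=2: (A-λI) row 1 is [-3, -6], so an eigenvector is (2, -1).
General solution: K_1e^(5t)(1,-1) + K_2e^(2t)(2,-1).

x(t) = K_1e^(5t) + 2K_2e^(2t), y(t) = -K_1e^(5t) - K_2e^(2t)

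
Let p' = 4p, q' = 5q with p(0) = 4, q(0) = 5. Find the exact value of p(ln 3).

324

A = [[4,0],[0,5]]; eigenvalues λ = 5, 4.
Eigenvectors: (0,-1) for λ=5, (1,0) for λ=4.
From the initial condition, c_1 = -5, c_2 = 4.
p(ln 3) = (-5)(3^5)(0) + (4)(3^4)(1) = 324.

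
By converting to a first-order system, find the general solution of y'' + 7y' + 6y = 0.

Let x_1 = y, x_2 = y'. Then x_1' = x_2 and x_2' = -6x_1 - 7x_2.
A = [[0,1],[-6,-7]]; det(A-λI) = λ^2 + 7λ + 6.
Eigenvalues λ = -1, -6 with eigenvectors (1,-1), (1,-6).

y(t) = K_1e^(-t) + K_2e^(-6t)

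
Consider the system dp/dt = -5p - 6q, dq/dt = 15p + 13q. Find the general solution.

Coefficient matrix A = [[-5, -6], [15, 13]].
Characteristic polynomial det(A - λI) = λ^2 - 8λ + 25 = 0.
Eigenvalues λ = 4 ± 3i (complex conjugate pair).
For λ=4+3i: an eigenvector is (-1,1) - i(1,-2) = (-1 - i, 1 + 2i).
A real fundamental pair from Re and Im of e^((4+3i)t)v: X_1 = e^(4t)(cos(3t)·(-1,1) + sin(3t)·(1,-2)), X_2 = e^(4t)(sin(3t)·(-1,1) - cos(3t)·(1,-2)).
General solution: c_1X_1 + c_2X_2.

p(t) = c_1e^(4t)sin(3t) - c_1e^(4t)cos(3t) - c_2e^(4t)sin(3t) - c_2e^(4t)cos(3t), q(t) = -2c_1e^(4t)sin(3t) + c_1e^(4t)cos(3t) + c_2e^(4t)sin(3t) + 2c_2e^(4t)cos(3t)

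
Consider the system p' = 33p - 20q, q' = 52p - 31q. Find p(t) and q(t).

Coefficient matrix A = [[33, -20], [52, -31]].
Characteristic polynomial det(A - λI) = λ^2 - 2λ + 17 = 0.
Eigenvalues λ = 1 ± 4i (complex conjugate pair).
For λ=1+4i: an eigenvector is (-1,-2) - i(2,3) = (-1 - 2i, -2 - 3i).
A real fundamental pair from Re and Im of e^((1+4i)t)v: X_1 = e^(t)(cos(4t)·(-1,-2) + sin(4t)·(2,3)), X_2 = e^(t)(sin(4t)·(-1,-2) - cos(4t)·(2,3)).
General solution: C_1X_1 + C_2X_2.

p(t) = 2C_1e^(t)sin(4t) - C_1e^(t)cos(4t) - C_2e^(t)sin(4t) - 2C_2e^(t)cos(4t), q(t) = 3C_1e^(t)sin(4t) - 2C_1e^(t)cos(4t) - 2C_2e^(t)sin(4t) - 3C_2e^(t)cos(4t)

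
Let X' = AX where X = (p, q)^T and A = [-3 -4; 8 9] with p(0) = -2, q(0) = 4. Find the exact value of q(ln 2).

128

A = [[-3,-4],[8,9]]; eigenvalues λ = 1, 5.
Eigenvectors: (-1,1) for λ=1, (-1,2) for λ=5.
From the initial condition, c_1 = 0, c_2 = 2.
q(ln 2) = (0)(2^1)(1) + (2)(2^5)(2) = 128.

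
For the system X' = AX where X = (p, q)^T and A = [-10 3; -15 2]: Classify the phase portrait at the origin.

A = [[-10,3],[-15,2]]; det(A-λI) = λ^2 + 8λ + 25.
λ = -4 ± 3i: negative real part.

stable spiral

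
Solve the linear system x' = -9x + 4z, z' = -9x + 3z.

x(t) = 2K_1e^(-3t) + 2K_2te^(-3t) - K_2e^(-3t), z(t) = 3K_1e^(-3t) + 3K_2te^(-3t) - K_2e^(-3t)

Coefficient matrix A = [[-9, 4], [-9, 3]].
Characteristic polynomial det(A - λI) = λ^2 + 6λ + 9 = 0.
Single eigenvalue λ = -3 with algebraic multiplicity 2.
Eigenvector v = (2,3); generalized eigenvector w with (A-λI)w=v is (-1,-1).
General solution: e^(-3t)[K_1·v + K_2·(t·v + w)].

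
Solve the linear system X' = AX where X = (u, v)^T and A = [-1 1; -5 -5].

Coefficient matrix A = [[-1, 1], [-5, -5]].
Characteristic polynomial det(A - λI) = λ^2 + 6λ + 10 = 0.
Eigenvalues λ = -3 ± i (complex conjugate pair).
For λ=-3+i: an eigenvector is (-1,2) - i(0,1) = (-1, 2 - i).
A real fundamental pair from Re and Im of e^((-3+i)t)v: X_1 = e^(-3t)(cos(t)·(-1,2) + sin(t)·(0,1)), X_2 = e^(-3t)(sin(t)·(-1,2) - cos(t)·(0,1)).
General solution: C_1X_1 + C_2X_2.

u(t) = -C_1e^(-3t)cos(t) - C_2e^(-3t)sin(t), v(t) = C_1e^(-3t)sin(t) + 2C_1e^(-3t)cos(t) + 2C_2e^(-3t)sin(t) - C_2e^(-3t)cos(t)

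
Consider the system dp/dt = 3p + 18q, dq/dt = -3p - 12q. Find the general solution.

p(t) = 2K_1e^(-6t) - 3K_2e^(-3t), q(t) = -K_1e^(-6t) + K_2e^(-3t)

Coefficient matrix A = [[3, 18], [-3, -12]].
Characteristic polynomial det(A - λI) = λ^2 + 9λ + 18 = 0.
Eigenvalues λ = -6, -3.
For λ=-6: (A-λI) row 1 is [9, 18], so an eigenvector is (2, -1).
For λ=-3: (A-λI) row 1 is [6, 18], so an eigenvector is (-3, 1).
General solution: K_1e^(-6t)(2,-1) + K_2e^(-3t)(-3,1).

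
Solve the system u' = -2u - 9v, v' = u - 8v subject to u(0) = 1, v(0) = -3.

u(t) = 30te^(-5t) + e^(-5t), v(t) = 10te^(-5t) - 3e^(-5t)

Coefficient matrix A = [[-2, -9], [1, -8]].
Characteristic polynomial det(A - λI) = λ^2 + 10λ + 25 = 0.
Single eigenvalue λ = -5 with algebraic multiplicity 2.
Eigenvector v = (3,1); generalized eigenvector w with (A-λI)w=v is (1,0).
General solution: e^(-5t)[C_1·v + C_2·(t·v + w)].
Applying u(0)=1, v(0)=-3 gives C_1=-3, C_2=10.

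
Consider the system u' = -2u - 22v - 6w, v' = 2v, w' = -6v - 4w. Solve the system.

u(t) = c_1e^(-2t) + 3c_2e^(-4t) - 4c_3e^(2t), v(t) = c_3e^(2t), w(t) = c_2e^(-4t) - c_3e^(2t)

Coefficient matrix A = [[-2, -22, -6], [0, 2, 0], [0, -6, -4]].
det(A - λI) = 0 gives eigenvalues λ = -2, -4, 2.
For λ=-2: eigenvector (1,0,0).
For λ=-4: eigenvector (3,0,1).
For λ=2: eigenvector (-4,1,-1).
General solution: c_1e^(-2t)(1,0,0) + c_2e^(-4t)(3,0,1) + c_3e^(2t)(-4,1,-1).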